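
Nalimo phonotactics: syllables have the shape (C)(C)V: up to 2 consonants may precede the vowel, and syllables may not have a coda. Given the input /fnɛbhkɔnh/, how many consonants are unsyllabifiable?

3

Syllabifying with onset maximization leaves /b/, /n/, /h/ stranded (no codas are permitted; onsets may contain at most 2 consonants).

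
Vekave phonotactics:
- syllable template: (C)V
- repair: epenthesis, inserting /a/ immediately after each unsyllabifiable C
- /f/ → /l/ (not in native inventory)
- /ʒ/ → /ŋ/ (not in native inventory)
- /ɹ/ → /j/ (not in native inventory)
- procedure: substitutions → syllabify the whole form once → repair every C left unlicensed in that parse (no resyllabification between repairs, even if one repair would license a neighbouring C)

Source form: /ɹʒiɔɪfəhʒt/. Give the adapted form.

jaŋiɔɪləhaŋata

Substitution: /ɹ/ → /j/, /ʒ/ → /ŋ/, /f/ → /l/, giving /jŋiɔɪləhŋt/.
Syllabifying with onset maximization leaves /j/, /h/, /ŋ/, /t/ stranded (no codas are permitted; onsets are limited to one consonant).
Each unlicensed consonant becomes the onset of a new syllable: /j/ → /ja/, /h/ → /ha/, /ŋ/ → /ŋa/, /t/ → /ta/.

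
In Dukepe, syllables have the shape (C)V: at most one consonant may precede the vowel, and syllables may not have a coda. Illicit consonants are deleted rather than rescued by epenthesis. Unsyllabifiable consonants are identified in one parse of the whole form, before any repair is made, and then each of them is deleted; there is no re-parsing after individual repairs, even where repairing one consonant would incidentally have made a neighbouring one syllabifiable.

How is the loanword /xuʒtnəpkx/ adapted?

xunə

The consonants /ʒ/, /t/, /p/, /k/, /x/ cannot be parsed into a legal (C)V syllable (no codas are permitted; onsets are limited to one consonant).
Deletion applies to /ʒ/, /t/, /p/, /k/, /x/.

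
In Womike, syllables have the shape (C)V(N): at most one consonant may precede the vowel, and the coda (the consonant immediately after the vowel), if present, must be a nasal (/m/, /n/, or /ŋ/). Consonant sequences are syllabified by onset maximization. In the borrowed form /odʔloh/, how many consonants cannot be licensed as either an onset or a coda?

The consonants /d/, /ʔ/, /h/ cannot be parsed into a legal (C)V(N) syllable (only a nasal (/m/, /n/, or /ŋ/) is licensed in coda position; onsets are limited to one consonant).

3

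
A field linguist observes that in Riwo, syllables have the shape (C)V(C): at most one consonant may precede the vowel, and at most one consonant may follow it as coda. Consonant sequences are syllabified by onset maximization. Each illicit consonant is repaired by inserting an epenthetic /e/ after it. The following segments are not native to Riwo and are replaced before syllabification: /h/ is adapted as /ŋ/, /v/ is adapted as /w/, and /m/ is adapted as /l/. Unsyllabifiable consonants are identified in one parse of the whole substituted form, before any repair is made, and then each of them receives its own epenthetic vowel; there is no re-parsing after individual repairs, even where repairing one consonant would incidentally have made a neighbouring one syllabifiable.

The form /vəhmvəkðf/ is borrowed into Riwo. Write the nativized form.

Substitution: /v/ → /w/, /h/ → /ŋ/, /m/ → /l/, giving /wəŋlwəkðf/.
The consonants /l/, /ð/, /f/ cannot be parsed into a legal (C)V(C) syllable (at most one coda consonant is licensed; onsets are limited to one consonant).
Each unlicensed consonant becomes the onset of a new syllable: /l/ → /le/, /ð/ → /ðe/, /f/ → /fe/.

wəŋlewəkðefe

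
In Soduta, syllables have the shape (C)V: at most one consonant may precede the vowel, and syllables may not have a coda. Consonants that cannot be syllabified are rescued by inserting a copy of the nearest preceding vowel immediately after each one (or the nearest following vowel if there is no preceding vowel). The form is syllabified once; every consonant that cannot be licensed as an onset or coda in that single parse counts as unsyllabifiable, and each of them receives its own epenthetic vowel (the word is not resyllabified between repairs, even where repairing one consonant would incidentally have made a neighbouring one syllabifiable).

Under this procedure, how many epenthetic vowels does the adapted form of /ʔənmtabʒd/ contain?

5

The unsyllabifiable consonants are /n/, /m/, /b/, /ʒ/, /d/; each receives one epenthetic vowel.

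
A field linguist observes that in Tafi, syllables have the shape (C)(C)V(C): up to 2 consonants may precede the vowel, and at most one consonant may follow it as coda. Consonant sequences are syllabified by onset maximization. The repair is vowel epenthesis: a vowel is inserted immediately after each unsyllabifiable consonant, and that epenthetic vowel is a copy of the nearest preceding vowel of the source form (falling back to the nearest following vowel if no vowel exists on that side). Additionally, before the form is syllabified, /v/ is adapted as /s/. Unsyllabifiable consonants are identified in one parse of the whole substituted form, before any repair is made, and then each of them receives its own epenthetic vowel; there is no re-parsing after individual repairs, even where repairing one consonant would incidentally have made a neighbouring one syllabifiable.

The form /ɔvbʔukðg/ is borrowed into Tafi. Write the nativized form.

Substitution: /v/ → /s/, giving /ɔsbʔukðg/.
Syllabifying with onset maximization leaves /ð/, /g/ stranded (at most one coda consonant is licensed; onsets may contain at most 2 consonants).
Each unlicensed consonant becomes the onset of a new syllable: /ð/ → /ðu/, /g/ → /gu/.

ɔsbʔukðugu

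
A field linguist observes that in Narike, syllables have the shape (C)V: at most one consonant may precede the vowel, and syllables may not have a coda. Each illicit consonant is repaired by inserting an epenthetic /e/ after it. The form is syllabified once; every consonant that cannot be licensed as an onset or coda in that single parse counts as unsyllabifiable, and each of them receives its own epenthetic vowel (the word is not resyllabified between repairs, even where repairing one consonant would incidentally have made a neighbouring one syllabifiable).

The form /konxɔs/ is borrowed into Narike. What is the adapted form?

konexɔse

The consonants /n/, /s/ cannot be parsed into a legal (C)V syllable (no codas are permitted; onsets are limited to one consonant).
Each unlicensed consonant becomes the onset of a new syllable: /n/ → /ne/, /s/ → /se/.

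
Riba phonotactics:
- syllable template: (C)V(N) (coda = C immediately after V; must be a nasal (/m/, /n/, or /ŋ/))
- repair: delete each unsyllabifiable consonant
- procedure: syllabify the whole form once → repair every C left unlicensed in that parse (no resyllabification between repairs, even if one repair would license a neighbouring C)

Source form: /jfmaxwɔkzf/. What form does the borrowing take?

The consonants /j/, /f/, /x/, /k/, /z/, /f/ cannot be parsed into a legal (C)V(N) syllable (only a nasal (/m/, /n/, or /ŋ/) is licensed in coda position; onsets are limited to one consonant).
Each unlicensed consonant is deleted: /j/, /f/, /x/, /k/, /z/, /f/.

mawɔ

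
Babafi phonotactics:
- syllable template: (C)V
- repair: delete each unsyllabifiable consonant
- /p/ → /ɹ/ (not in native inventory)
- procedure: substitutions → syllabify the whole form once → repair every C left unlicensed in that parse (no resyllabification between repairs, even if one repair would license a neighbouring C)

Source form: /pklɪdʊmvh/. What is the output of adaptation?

lɪdʊ

Substitution: /p/ → /ɹ/, giving /ɹklɪdʊmvh/.
Under (C)V, the unsyllabifiable consonants are /ɹ/, /k/, /m/, /v/, /h/ (no codas are permitted; onsets are limited to one consonant).
Each unlicensed consonant is deleted: /ɹ/, /k/, /m/, /v/, /h/.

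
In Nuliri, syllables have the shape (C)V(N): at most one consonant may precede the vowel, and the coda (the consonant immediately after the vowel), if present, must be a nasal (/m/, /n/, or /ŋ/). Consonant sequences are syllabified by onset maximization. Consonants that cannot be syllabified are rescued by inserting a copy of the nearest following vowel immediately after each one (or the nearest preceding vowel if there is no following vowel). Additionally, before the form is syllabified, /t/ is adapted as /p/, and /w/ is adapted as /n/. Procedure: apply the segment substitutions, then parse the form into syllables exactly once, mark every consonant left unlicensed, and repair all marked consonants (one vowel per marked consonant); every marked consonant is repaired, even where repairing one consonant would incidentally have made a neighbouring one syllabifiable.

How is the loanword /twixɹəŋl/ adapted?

Substitution: /t/ → /p/, /w/ → /n/, giving /pnixɹəŋl/.
Syllabifying with onset maximization leaves /p/, /x/, /l/ stranded (only a nasal (/m/, /n/, or /ŋ/) is licensed in coda position; onsets are limited to one consonant).
Each unlicensed consonant becomes the onset of a new syllable: /p/ → /pi/, /x/ → /xə/, /l/ → /lə/.

pinixəɹəŋlə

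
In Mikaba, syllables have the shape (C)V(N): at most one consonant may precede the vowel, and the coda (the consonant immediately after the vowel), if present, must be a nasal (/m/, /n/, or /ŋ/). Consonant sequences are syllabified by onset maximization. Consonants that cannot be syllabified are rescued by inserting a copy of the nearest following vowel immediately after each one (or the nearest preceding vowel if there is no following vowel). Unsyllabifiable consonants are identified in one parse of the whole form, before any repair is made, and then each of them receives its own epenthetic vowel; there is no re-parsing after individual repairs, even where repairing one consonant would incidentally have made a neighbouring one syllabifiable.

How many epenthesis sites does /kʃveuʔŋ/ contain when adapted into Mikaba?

The unsyllabifiable consonants are /k/, /ʃ/, /ʔ/, /ŋ/; each receives one epenthetic vowel.

4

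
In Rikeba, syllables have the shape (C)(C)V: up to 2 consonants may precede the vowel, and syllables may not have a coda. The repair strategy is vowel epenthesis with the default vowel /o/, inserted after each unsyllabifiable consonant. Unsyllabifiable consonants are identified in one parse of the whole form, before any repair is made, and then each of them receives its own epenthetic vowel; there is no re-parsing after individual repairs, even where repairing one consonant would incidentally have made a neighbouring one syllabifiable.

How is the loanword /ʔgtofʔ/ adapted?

ʔogtofoʔo

The consonants /ʔ/, /f/, /ʔ/ cannot be parsed into a legal (C)(C)V syllable (no codas are permitted; onsets may contain at most 2 consonants).
Inserting the epenthetic vowel yields /ʔ/ → /ʔo/, /f/ → /fo/, /ʔ/ → /ʔo/.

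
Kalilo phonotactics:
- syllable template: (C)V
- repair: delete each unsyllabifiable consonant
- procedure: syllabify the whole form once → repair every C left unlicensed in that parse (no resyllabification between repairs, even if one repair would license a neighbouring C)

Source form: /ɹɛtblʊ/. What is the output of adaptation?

The consonants /t/, /b/ cannot be parsed into a legal (C)V syllable (no codas are permitted; onsets are limited to one consonant).
Each unlicensed consonant is deleted: /t/, /b/.

ɹɛlʊ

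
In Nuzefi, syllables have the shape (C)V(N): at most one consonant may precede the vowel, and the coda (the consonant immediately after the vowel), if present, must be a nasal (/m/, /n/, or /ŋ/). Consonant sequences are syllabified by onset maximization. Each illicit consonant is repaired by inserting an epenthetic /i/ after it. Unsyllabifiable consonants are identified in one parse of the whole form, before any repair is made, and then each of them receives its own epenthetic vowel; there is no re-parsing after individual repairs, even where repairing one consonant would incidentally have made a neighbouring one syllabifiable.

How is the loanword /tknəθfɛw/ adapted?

tikinəθifɛwi

Under (C)V(N), the unsyllabifiable consonants are /t/, /k/, /θ/, /w/ (only a nasal (/m/, /n/, or /ŋ/) is licensed in coda position; onsets are limited to one consonant).
Inserting the epenthetic vowel yields /t/ → /ti/, /k/ → /ki/, /θ/ → /θi/, /w/ → /wi/.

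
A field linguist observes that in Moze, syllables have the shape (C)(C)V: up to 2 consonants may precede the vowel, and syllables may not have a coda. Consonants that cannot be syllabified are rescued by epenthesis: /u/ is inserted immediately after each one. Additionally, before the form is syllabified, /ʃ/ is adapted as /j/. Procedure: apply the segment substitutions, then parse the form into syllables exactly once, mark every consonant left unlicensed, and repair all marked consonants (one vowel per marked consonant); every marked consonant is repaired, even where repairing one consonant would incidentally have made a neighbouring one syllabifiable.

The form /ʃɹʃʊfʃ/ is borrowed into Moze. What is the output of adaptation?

Substitution: /ʃ/ → /j/, giving /jɹjʊfj/.
Under (C)(C)V, the unsyllabifiable consonants are /j/, /f/, /j/ (no codas are permitted; onsets may contain at most 2 consonants).
Each unlicensed consonant becomes the onset of a new syllable: /j/ → /ju/, /f/ → /fu/, /j/ → /ju/.

juɹjʊfuju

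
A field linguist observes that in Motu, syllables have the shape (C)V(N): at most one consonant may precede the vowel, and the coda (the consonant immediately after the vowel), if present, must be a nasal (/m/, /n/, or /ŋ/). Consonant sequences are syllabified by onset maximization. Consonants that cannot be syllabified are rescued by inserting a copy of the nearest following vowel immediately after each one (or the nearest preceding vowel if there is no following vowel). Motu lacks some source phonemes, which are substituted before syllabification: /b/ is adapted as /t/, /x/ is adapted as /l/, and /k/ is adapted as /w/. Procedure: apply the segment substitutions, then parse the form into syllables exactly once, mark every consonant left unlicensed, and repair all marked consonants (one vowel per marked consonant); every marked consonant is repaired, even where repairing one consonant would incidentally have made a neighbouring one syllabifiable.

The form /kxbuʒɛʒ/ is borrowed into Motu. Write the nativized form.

wulutuʒɛʒɛ

Substitution: /k/ → /w/, /x/ → /l/, /b/ → /t/, giving /wltuʒɛʒ/.
Syllabifying with onset maximization leaves /w/, /l/, /ʒ/ stranded (only a nasal (/m/, /n/, or /ŋ/) is licensed in coda position; onsets are limited to one consonant).
Each unlicensed consonant becomes the onset of a new syllable: /w/ → /wu/, /l/ → /lu/, /ʒ/ → /ʒɛ/.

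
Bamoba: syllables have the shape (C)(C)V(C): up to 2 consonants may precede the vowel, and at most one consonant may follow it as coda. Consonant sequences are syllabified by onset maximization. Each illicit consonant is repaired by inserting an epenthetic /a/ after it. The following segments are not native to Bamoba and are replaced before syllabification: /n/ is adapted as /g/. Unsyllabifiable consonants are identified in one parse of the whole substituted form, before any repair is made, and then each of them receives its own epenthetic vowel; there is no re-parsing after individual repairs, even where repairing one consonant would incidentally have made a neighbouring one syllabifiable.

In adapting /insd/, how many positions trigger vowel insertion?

After substitution the input is /igsd/.
The unsyllabifiable consonants are /s/, /d/; each receives one epenthetic vowel.

2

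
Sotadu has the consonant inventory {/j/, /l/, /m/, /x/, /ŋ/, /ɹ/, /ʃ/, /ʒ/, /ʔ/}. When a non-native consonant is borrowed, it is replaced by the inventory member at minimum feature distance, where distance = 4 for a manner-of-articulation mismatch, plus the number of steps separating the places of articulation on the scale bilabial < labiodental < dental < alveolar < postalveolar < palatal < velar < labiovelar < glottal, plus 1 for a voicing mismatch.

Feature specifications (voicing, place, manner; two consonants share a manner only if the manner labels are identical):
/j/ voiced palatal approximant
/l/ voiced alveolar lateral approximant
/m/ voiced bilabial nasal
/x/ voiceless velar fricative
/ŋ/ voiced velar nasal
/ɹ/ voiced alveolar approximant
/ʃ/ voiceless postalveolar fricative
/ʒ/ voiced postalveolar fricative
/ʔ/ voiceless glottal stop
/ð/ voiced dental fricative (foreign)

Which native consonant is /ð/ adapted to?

ʒ

/ʒ/ is closest: same manner (fricative), place distance 2 (dental→postalveolar), same voicing; total 2. Next closest is /ʃ/ at distance 3.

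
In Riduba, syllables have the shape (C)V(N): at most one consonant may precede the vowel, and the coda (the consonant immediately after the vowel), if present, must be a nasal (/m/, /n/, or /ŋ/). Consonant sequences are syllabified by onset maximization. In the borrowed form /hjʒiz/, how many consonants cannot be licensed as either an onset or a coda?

The consonants /h/, /j/, /z/ cannot be parsed into a legal (C)V(N) syllable (only a nasal (/m/, /n/, or /ŋ/) is licensed in coda position; onsets are limited to one consonant).

3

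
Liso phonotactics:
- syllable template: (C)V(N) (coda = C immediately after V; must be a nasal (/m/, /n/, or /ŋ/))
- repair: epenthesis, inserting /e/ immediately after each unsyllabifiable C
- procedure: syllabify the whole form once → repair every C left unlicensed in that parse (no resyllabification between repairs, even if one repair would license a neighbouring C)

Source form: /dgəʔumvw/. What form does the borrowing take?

Under (C)V(N), the unsyllabifiable consonants are /d/, /v/, /w/ (only a nasal (/m/, /n/, or /ŋ/) is licensed in coda position; onsets are limited to one consonant).
Inserting the epenthetic vowel yields /d/ → /de/, /v/ → /ve/, /w/ → /we/.

degəʔumvewe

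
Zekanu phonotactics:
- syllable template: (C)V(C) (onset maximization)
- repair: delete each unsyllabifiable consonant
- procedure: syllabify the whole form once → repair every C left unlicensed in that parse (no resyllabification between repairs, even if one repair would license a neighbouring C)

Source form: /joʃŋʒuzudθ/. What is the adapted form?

The consonants /ŋ/, /θ/ cannot be parsed into a legal (C)V(C) syllable (at most one coda consonant is licensed; onsets are limited to one consonant).
Each unlicensed consonant is deleted: /ŋ/, /θ/.

joʃʒuzud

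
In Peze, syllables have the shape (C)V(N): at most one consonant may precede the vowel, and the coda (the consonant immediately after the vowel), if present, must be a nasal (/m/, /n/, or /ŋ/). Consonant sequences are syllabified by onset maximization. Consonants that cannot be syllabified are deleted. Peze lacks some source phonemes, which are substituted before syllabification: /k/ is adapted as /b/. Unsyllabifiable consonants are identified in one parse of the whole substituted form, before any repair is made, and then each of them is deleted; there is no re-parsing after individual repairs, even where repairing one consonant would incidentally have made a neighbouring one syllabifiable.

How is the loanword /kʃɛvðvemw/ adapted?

ʃɛvem

Substitution: /k/ → /b/, giving /bʃɛvðvemw/.
The consonants /b/, /v/, /ð/, /w/ cannot be parsed into a legal (C)V(N) syllable (only a nasal (/m/, /n/, or /ŋ/) is licensed in coda position; onsets are limited to one consonant).
Deletion applies to /b/, /v/, /ð/, /w/.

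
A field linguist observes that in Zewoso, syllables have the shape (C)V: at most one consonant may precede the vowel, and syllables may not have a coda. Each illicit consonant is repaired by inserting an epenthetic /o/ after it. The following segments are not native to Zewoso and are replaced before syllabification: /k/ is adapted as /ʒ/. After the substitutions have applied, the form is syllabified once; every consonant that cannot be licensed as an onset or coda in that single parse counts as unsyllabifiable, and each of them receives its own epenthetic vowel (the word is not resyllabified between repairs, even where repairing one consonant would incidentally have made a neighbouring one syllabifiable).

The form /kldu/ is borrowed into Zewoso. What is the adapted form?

Substitution: /k/ → /ʒ/, giving /ʒldu/.
The consonants /ʒ/, /l/ cannot be parsed into a legal (C)V syllable (no codas are permitted; onsets are limited to one consonant).
Epenthesis after each stranded consonant: /ʒ/ → /ʒo/, /l/ → /lo/.

ʒolodu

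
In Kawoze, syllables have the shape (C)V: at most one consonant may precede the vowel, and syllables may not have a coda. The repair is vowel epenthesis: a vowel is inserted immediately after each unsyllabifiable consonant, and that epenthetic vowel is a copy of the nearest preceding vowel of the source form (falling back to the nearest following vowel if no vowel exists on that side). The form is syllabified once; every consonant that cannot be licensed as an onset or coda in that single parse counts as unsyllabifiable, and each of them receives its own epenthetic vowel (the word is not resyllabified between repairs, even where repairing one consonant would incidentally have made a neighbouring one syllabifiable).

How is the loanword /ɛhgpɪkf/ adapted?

Under (C)V, the unsyllabifiable consonants are /h/, /g/, /k/, /f/ (no codas are permitted; onsets are limited to one consonant).
Each unlicensed consonant becomes the onset of a new syllable: /h/ → /hɛ/, /g/ → /gɛ/, /k/ → /kɪ/, /f/ → /fɪ/.

ɛhɛgɛpɪkɪfɪ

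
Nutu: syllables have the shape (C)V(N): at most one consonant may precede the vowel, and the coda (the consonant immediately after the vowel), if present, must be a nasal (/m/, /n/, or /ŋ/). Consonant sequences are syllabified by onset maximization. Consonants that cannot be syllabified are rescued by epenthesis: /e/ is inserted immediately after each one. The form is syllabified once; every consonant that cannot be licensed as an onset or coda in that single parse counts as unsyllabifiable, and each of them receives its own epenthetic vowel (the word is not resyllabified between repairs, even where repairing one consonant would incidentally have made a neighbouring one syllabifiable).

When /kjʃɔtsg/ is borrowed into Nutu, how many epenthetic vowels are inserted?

5

The unsyllabifiable consonants are /k/, /j/, /t/, /s/, /g/; each receives one epenthetic vowel.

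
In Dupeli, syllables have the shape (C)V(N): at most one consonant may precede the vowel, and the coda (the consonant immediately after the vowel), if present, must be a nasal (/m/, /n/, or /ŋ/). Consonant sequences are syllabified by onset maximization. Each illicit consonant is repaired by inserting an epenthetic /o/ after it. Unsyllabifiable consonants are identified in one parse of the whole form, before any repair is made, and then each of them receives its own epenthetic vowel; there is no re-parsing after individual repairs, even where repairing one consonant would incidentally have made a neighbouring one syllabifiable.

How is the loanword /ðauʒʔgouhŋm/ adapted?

Under (C)V(N), the unsyllabifiable consonants are /ʒ/, /ʔ/, /h/, /ŋ/, /m/ (only a nasal (/m/, /n/, or /ŋ/) is licensed in coda position; onsets are limited to one consonant).
Inserting the epenthetic vowel yields /ʒ/ → /ʒo/, /ʔ/ → /ʔo/, /h/ → /ho/, /ŋ/ → /ŋo/, /m/ → /mo/.

ðauʒoʔogouhoŋomo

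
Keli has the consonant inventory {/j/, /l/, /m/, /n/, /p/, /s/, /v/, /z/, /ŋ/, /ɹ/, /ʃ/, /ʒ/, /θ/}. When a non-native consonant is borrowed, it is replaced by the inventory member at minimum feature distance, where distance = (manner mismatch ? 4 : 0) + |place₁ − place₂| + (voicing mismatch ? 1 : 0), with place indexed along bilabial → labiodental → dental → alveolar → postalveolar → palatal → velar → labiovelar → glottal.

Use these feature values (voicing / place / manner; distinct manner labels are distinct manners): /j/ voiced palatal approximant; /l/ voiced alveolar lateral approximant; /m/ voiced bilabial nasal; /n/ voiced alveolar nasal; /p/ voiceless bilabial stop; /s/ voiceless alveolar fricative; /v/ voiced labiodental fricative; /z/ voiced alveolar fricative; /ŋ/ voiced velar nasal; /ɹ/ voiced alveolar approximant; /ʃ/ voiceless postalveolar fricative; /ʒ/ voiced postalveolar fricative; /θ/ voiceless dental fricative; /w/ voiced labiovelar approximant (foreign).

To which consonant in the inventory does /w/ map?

/j/ is closest: same manner (approximant), place distance 2 (labiovelar→palatal), same voicing; total 2. Next closest is /ɹ/ at distance 4.

j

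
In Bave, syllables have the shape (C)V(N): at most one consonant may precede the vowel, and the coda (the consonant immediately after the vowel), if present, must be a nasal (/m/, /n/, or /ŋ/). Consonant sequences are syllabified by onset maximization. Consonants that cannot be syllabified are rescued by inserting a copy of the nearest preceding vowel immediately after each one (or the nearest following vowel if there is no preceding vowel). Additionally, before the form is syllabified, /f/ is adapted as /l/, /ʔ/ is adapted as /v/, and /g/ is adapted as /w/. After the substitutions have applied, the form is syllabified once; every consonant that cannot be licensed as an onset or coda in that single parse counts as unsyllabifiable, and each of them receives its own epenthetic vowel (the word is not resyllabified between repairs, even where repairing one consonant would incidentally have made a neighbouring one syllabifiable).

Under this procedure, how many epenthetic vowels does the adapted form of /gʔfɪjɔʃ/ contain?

After substitution the input is /wvlɪjɔʃ/.
The unsyllabifiable consonants are /w/, /v/, /ʃ/; each receives one epenthetic vowel.

3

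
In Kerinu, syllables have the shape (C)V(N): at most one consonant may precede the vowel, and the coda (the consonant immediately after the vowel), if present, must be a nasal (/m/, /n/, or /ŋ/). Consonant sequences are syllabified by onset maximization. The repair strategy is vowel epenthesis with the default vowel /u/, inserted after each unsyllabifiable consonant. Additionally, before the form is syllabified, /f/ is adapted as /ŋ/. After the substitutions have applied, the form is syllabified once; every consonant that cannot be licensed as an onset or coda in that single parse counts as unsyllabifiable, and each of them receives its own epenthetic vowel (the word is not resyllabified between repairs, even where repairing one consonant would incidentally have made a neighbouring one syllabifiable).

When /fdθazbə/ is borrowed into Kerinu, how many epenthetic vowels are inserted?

3

After substitution the input is /ŋdθazbə/.
The unsyllabifiable consonants are /ŋ/, /d/, /z/; each receives one epenthetic vowel.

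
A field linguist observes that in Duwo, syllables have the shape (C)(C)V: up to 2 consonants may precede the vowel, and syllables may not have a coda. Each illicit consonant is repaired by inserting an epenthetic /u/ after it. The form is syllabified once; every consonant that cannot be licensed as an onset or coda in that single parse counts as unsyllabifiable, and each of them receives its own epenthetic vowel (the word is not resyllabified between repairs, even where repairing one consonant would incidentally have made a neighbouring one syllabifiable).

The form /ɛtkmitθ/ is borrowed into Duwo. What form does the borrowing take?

ɛtukmituθu

Under (C)(C)V, the unsyllabifiable consonants are /t/, /t/, /θ/ (no codas are permitted; onsets may contain at most 2 consonants).
Inserting the epenthetic vowel yields /t/ → /tu/, /t/ → /tu/, /θ/ → /θu/.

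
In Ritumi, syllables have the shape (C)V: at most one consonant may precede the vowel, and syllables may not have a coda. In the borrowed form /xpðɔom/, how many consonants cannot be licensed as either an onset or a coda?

Under (C)V, the unsyllabifiable consonants are /x/, /p/, /m/ (no codas are permitted; onsets are limited to one consonant).

3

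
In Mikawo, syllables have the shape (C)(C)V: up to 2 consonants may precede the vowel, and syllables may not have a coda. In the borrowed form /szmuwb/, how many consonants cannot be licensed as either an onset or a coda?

Syllabifying with onset maximization leaves /s/, /w/, /b/ stranded (no codas are permitted; onsets may contain at most 2 consonants).

3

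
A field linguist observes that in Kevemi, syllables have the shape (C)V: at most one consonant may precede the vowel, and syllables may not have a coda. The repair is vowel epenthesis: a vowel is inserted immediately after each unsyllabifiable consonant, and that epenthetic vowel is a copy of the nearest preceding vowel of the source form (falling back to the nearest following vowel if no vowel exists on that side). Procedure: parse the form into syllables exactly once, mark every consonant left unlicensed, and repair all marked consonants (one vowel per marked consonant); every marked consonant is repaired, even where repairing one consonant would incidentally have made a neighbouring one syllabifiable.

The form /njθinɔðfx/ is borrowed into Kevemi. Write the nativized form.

nijiθinɔðɔfɔxɔ

Under (C)V, the unsyllabifiable consonants are /n/, /j/, /ð/, /f/, /x/ (no codas are permitted; onsets are limited to one consonant).
Epenthesis after each stranded consonant: /n/ → /ni/, /j/ → /ji/, /ð/ → /ðɔ/, /f/ → /fɔ/, /x/ → /xɔ/.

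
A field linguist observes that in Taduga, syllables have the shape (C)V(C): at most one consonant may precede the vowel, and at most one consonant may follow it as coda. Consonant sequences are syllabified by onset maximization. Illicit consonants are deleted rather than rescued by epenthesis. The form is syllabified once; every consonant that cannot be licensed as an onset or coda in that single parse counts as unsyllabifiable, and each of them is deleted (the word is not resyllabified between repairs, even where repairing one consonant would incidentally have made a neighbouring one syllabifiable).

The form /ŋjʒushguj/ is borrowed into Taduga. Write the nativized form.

Under (C)V(C), the unsyllabifiable consonants are /ŋ/, /j/, /h/ (at most one coda consonant is licensed; onsets are limited to one consonant).
Deleting the stranded consonants removes /ŋ/, /j/, /h/.

ʒusguj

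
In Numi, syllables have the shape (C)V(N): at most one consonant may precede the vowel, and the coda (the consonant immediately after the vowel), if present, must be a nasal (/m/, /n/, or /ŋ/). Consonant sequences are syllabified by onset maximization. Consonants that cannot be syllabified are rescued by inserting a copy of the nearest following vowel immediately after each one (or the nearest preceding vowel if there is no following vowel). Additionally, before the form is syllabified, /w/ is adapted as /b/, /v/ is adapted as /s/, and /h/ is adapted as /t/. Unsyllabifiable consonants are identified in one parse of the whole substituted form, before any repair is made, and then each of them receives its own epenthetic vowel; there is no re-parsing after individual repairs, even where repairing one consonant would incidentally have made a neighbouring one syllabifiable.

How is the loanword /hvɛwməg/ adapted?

tɛsɛbəməgə

Substitution: /h/ → /t/, /v/ → /s/, /w/ → /b/, giving /tsɛbməg/.
Under (C)V(N), the unsyllabifiable consonants are /t/, /b/, /g/ (only a nasal (/m/, /n/, or /ŋ/) is licensed in coda position; onsets are limited to one consonant).
Inserting the epenthetic vowel yields /t/ → /tɛ/, /b/ → /bə/, /g/ → /gə/.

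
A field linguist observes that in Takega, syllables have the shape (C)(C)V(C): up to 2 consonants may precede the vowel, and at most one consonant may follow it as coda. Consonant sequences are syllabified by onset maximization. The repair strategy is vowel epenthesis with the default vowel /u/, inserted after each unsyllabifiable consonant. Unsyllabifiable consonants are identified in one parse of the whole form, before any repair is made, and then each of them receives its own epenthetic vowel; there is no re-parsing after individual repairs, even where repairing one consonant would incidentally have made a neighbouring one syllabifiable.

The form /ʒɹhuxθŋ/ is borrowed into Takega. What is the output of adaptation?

ʒuɹhuxθuŋu

Under (C)(C)V(C), the unsyllabifiable consonants are /ʒ/, /θ/, /ŋ/ (at most one coda consonant is licensed; onsets may contain at most 2 consonants).
Each unlicensed consonant becomes the onset of a new syllable: /ʒ/ → /ʒu/, /θ/ → /θu/, /ŋ/ → /ŋu/.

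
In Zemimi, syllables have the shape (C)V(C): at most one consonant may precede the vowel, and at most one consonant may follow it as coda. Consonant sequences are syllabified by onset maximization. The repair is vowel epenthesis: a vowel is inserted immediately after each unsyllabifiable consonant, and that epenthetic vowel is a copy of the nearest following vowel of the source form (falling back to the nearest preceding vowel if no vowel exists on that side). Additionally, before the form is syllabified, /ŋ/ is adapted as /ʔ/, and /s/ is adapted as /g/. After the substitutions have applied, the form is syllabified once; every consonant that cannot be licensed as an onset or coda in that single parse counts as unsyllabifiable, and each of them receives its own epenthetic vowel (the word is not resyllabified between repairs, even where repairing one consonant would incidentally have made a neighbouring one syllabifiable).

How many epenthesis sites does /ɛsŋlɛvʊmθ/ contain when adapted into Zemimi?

After substitution the input is /ɛgʔlɛvʊmθ/.
The unsyllabifiable consonants are /ʔ/, /θ/; each receives one epenthetic vowel.

2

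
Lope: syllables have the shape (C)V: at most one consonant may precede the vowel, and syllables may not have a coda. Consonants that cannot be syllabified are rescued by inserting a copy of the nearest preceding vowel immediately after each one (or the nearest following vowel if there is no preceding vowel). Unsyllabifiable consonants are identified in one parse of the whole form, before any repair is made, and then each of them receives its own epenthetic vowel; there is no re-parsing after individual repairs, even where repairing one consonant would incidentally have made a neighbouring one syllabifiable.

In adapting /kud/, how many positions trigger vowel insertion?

1

The unsyllabifiable consonants are /d/; each receives one epenthetic vowel.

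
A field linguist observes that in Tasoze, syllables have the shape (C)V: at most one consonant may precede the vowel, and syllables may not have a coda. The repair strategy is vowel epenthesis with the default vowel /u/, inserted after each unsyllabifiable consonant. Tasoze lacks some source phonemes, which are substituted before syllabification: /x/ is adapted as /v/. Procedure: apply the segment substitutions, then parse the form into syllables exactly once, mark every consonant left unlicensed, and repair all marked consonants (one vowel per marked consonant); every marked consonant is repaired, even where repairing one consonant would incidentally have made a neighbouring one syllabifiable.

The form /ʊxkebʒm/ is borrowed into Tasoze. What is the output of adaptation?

Substitution: /x/ → /v/, giving /ʊvkebʒm/.
Under (C)V, the unsyllabifiable consonants are /v/, /b/, /ʒ/, /m/ (no codas are permitted; onsets are limited to one consonant).
Epenthesis after each stranded consonant: /v/ → /vu/, /b/ → /bu/, /ʒ/ → /ʒu/, /m/ → /mu/.

ʊvukebuʒumu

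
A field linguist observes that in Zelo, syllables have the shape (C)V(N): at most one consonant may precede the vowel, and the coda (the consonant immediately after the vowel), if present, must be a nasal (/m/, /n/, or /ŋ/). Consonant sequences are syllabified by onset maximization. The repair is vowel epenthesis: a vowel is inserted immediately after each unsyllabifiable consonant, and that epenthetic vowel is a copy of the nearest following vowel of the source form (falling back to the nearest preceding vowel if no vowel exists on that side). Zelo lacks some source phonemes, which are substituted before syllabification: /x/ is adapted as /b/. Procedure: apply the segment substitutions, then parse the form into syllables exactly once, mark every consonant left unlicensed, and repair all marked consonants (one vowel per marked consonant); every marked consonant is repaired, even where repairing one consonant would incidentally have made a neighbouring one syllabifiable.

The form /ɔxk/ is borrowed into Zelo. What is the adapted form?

Substitution: /x/ → /b/, giving /ɔbk/.
The consonants /b/, /k/ cannot be parsed into a legal (C)V(N) syllable (only a nasal (/m/, /n/, or /ŋ/) is licensed in coda position; onsets are limited to one consonant).
Inserting the epenthetic vowel yields /b/ → /bɔ/, /k/ → /kɔ/.

ɔbɔkɔ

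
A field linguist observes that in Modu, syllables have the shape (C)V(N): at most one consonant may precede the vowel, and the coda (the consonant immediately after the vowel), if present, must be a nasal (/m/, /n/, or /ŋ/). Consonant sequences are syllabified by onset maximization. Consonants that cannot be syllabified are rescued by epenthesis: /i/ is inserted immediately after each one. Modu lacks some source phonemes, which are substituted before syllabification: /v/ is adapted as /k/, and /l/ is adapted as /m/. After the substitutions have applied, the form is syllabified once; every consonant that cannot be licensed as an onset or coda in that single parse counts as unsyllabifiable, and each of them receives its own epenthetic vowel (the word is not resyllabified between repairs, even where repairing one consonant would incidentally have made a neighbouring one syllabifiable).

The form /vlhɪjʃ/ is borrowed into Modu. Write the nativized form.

kimihɪjiʃi

Substitution: /v/ → /k/, /l/ → /m/, giving /kmhɪjʃ/.
Under (C)V(N), the unsyllabifiable consonants are /k/, /m/, /j/, /ʃ/ (only a nasal (/m/, /n/, or /ŋ/) is licensed in coda position; onsets are limited to one consonant).
Each unlicensed consonant becomes the onset of a new syllable: /k/ → /ki/, /m/ → /mi/, /j/ → /ji/, /ʃ/ → /ʃi/.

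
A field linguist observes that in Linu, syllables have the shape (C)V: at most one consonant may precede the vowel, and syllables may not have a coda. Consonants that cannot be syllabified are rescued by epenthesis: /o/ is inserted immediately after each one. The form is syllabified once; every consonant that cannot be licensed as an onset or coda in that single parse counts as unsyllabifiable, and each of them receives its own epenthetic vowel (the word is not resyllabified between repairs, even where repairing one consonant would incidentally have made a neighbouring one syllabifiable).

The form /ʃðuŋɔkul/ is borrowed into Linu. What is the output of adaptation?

The consonants /ʃ/, /l/ cannot be parsed into a legal (C)V syllable (no codas are permitted; onsets are limited to one consonant).
Each unlicensed consonant becomes the onset of a new syllable: /ʃ/ → /ʃo/, /l/ → /lo/.

ʃoðuŋɔkulo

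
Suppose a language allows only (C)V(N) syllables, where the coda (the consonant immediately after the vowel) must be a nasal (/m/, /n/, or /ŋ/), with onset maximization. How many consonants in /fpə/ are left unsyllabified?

1

Under (C)V(N), the unsyllabifiable consonants are /f/ (only a nasal (/m/, /n/, or /ŋ/) is licensed in coda position; onsets are limited to one consonant).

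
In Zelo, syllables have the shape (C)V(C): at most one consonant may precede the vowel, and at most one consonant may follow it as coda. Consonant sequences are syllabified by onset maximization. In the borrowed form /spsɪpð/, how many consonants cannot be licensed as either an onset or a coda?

Syllabifying with onset maximization leaves /s/, /p/, /ð/ stranded (at most one coda consonant is licensed; onsets are limited to one consonant).

3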